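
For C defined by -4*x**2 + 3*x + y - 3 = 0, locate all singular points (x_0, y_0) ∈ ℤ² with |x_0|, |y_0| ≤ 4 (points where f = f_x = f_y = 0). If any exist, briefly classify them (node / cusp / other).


No singular points in the scanned grid; C is smooth there.

Compute partial derivatives:
  f_x = 3 - 8*x.
  f_y = 1.
f_y = 1 is a nonzero constant, so f_y never vanishes: no point (x, y) can satisfy f = f_x = f_y = 0. In particular no (x, y) ∈ {−4, ..., 4}² is singular; the curve is smooth.


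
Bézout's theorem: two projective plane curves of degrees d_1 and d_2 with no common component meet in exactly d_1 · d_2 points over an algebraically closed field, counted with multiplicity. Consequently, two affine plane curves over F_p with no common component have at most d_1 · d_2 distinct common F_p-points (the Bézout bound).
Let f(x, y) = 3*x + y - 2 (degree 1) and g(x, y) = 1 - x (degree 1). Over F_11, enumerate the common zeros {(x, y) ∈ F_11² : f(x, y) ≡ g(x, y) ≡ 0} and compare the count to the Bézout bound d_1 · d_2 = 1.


Common zeros: {(1, 10)}; count = 1; Bézout bound = 1.

deg(f) = 1, deg(g) = 1, so Bézout bound = 1.
Scan x ∈ F_11. For each x, list the y ∈ F_11 with f(x, y) ≡ 0 and those with g(x, y) ≡ 0 (mod 11); the common zeros in that column are the intersection.
  x = 0: f ≡ 0 at y ∈ {2}; g ≡ 0 at y ∈ ∅; common: ∅.
  x = 1: f ≡ 0 at y ∈ {10}; g ≡ 0 at y ∈ {0, 1, 2, 3, 4, 5, 6, 7, 8, 9, 10}; common: {10}.
  x = 2: f ≡ 0 at y ∈ {7}; g ≡ 0 at y ∈ ∅; common: ∅.
  x = 3: f ≡ 0 at y ∈ {4}; g ≡ 0 at y ∈ ∅; common: ∅.
  x = 4: f ≡ 0 at y ∈ {1}; g ≡ 0 at y ∈ ∅; common: ∅.
  x = 5: f ≡ 0 at y ∈ {9}; g ≡ 0 at y ∈ ∅; common: ∅.
  x = 6: f ≡ 0 at y ∈ {6}; g ≡ 0 at y ∈ ∅; common: ∅.
  x = 7: f ≡ 0 at y ∈ {3}; g ≡ 0 at y ∈ ∅; common: ∅.
  x = 8: f ≡ 0 at y ∈ {0}; g ≡ 0 at y ∈ ∅; common: ∅.
  x = 9: f ≡ 0 at y ∈ {8}; g ≡ 0 at y ∈ ∅; common: ∅.
  x = 10: f ≡ 0 at y ∈ {5}; g ≡ 0 at y ∈ ∅; common: ∅.
Collecting: common zeros = {(1, 10)}, so the count is 1.
Comparison with the Bézout bound: 1 ≤ 1 = deg(f)·deg(g), as expected for curves with no common component (the bound is attained).


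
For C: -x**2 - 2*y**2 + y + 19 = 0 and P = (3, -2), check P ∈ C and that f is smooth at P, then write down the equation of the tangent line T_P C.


Tangent line at P: -6*x + 9*y + 36 = 0.

Step 1: f(3, -2) = 0, so P lies on C.
Step 2: partial derivatives
  f_x(x, y) = -2*x, f_y(x, y) = 1 - 4*y.
  f_x(P) = -6, f_y(P) = 9 (gradient nonzero, so P is smooth).
Step 3: tangent line at P: -6·(x − 3) + 9·(y − -2) = 0.
Expanding: -6*x + 9*y + 36 = 0.


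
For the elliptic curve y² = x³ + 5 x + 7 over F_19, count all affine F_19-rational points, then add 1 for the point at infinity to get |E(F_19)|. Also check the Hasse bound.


Affine points = {(0, 8), (0, 11), (2, 5), (2, 14), (3, 7), (3, 12), (5, 9), (5, 10), (6, 5), (6, 14), (7, 9), (7, 10), (11, 5), (11, 14), (12, 3), (12, 16), (14, 3), (14, 16), (18, 1), (18, 18)}; affine count = 20; |E(F_19)| = 21.

Discriminant check: Δ ∝ 4a³ + 27b² = 4·5³ + 27·7² = 4·125 + 27·49 ≡ 18 (mod 19). Nonzero ⇒ E is nonsingular.
For each x ∈ F_19, compute rhs = x³ + 5·x + 7 mod 19, then count y ∈ F_19 with y² ≡ rhs.
  x = 0: rhs = 7, matching y values: 8, 11 (2 points).
  x = 1: rhs = 13, matching y values: none (0 points).
  x = 2: rhs = 6, matching y values: 5, 14 (2 points).
  x = 3: rhs = 11, matching y values: 7, 12 (2 points).
  x = 4: rhs = 15, matching y values: none (0 points).
  x = 5: rhs = 5, matching y values: 9, 10 (2 points).
  x = 6: rhs = 6, matching y values: 5, 14 (2 points).
  x = 7: rhs = 5, matching y values: 9, 10 (2 points).
  x = 8: rhs = 8, matching y values: none (0 points).
  x = 9: rhs = 2, matching y values: none (0 points).
  x = 10: rhs = 12, matching y values: none (0 points).
  x = 11: rhs = 6, matching y values: 5, 14 (2 points).
  x = 12: rhs = 9, matching y values: 3, 16 (2 points).
  x = 13: rhs = 8, matching y values: none (0 points).
  x = 14: rhs = 9, matching y values: 3, 16 (2 points).
  x = 15: rhs = 18, matching y values: none (0 points).
  x = 16: rhs = 3, matching y values: none (0 points).
  x = 17: rhs = 8, matching y values: none (0 points).
  x = 18: rhs = 1, matching y values: 1, 18 (2 points).
Total affine count: 20.
Full point count |E(F_19)| = 20 + 1 = 21.
Hasse bound: |21 − (19+1)| = |1| = 1 ≤ 2√19 ≈ 8.7178 ✓.


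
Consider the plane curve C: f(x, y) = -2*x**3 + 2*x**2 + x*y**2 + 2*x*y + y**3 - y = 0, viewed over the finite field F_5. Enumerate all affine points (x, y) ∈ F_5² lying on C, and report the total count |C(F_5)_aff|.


Affine F_5-points: {(0, 0), (0, 1), (0, 4), (1, 0), (2, 4), (4, 4)}; count = 6.

For each of the 25 pairs (x, y) ∈ F_5², evaluate f(x, y) mod 5. Record the zeros.
  x = 0: [0↦0, 1↦0, 2↦1, 3↦4, 4↦0]  zeros at y ∈ {0, 1, 4}
  x = 1: [0↦0, 1↦3, 2↦4, 3↦4, 4↦4]  zeros at y ∈ {0}
  x = 2: [0↦2, 1↦3, 2↦4, 3↦1, 4↦0]  zeros at y ∈ {4}
  x = 3: [0↦4, 1↦3, 2↦4, 3↦3, 4↦1]  zeros at y ∈ ∅
  x = 4: [0↦4, 1↦1, 2↦2, 3↦3, 4↦0]  zeros at y ∈ {4}
Collecting zeros: affine points = {(0, 0), (0, 1), (0, 4), (1, 0), (2, 4), (4, 4)}.
Total count |C(F_5)_aff| = 6.


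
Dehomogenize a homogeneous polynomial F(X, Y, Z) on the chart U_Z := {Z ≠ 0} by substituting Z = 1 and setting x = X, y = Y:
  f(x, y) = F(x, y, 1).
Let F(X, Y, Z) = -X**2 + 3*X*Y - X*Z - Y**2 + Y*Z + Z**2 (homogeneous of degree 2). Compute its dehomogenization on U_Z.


f(x, y) = -x**2 + 3*x*y - x - y**2 + y + 1

On U_Z we set Z = 1. Each monomial c·X^i·Y^j·Z^k in F becomes c·x^i·y^j·1^k = c·x^i·y^j.
Substituting Z = 1: F(X, Y, 1) = -x**2 + 3*x*y - x - y**2 + y + 1.
Note: deg(f) ≤ deg(F) = 2; strict inequality happens when F is divisible by Z (lost terms).


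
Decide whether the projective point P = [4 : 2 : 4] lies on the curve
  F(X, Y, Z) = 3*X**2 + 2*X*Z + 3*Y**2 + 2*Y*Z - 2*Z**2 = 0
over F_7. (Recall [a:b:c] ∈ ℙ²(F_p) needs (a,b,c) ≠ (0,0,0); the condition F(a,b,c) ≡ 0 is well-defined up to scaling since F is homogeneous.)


F(4,2,4) ≡ 6 (mod 7); P is NOT on the curve.

Evaluate F(4, 2, 4) term-by-term (mod 7).
  3*X**2 ↦ 3·16·1·1 = 48
  2*X*Z ↦ 2·4·1·4 = 32
  3*Y**2 ↦ 3·1·4·1 = 12
  2*Y*Z ↦ 2·1·2·4 = 16
  -2*Z**2 ↦ -2·1·1·16 = -32
Sum: F(4, 2, 4) = (48) + (32) + (12) + (16) + (-32) = 76.
Reducing mod 7: 76 ≡ 6 (mod 7).
Since F(a, b, c) ≡ 6 ≠ 0 (mod 7), P does NOT lie on the curve.


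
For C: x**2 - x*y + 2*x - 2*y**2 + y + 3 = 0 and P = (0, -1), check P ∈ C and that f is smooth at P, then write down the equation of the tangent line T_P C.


Tangent line at P: 3*x + 5*y + 5 = 0.

Step 1: f(0, -1) = 0, so P lies on C.
Step 2: partial derivatives
  f_x(x, y) = 2*x - y + 2, f_y(x, y) = -x - 4*y + 1.
  f_x(P) = 3, f_y(P) = 5 (gradient nonzero, so P is smooth).
Step 3: tangent line at P: 3·(x − 0) + 5·(y − -1) = 0.
Expanding: 3*x + 5*y + 5 = 0.


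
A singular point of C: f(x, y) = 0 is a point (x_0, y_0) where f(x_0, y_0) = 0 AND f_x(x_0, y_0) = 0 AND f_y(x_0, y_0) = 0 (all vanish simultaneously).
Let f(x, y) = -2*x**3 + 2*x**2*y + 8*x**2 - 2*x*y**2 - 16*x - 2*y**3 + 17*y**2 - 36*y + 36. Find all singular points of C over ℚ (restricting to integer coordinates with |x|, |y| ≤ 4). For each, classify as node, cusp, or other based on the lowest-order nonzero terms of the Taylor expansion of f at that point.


Singular points: {(2, 2)}; classification: cusp.

Compute partial derivatives:
  f_x = -6*x**2 + 4*x*y + 16*x - 2*y**2 - 16.
  f_y = 2*x**2 - 4*x*y - 6*y**2 + 34*y - 36.
Scan x_0 ∈ {−4, ..., 4}. For each x_0, f_y(x_0, y) is a polynomial in y; find its integer roots y ∈ {−4, ..., 4}, then test f_x and f at those candidates.
  x = -4: f_y(-4, y) = -6*y**2 + 50*y - 4; no integer root y with |y| ≤ 4.
  x = -3: f_y(-3, y) = -6*y**2 + 46*y - 18; no integer root y with |y| ≤ 4.
  x = -2: f_y(-2, y) = -6*y**2 + 42*y - 28; no integer root y with |y| ≤ 4.
  x = -1: f_y(-1, y) = -6*y**2 + 38*y - 34; no integer root y with |y| ≤ 4.
  x = 0: f_y(0, y) = -6*y**2 + 34*y - 36; no integer root y with |y| ≤ 4.
  x = 1: f_y(1, y) = -6*y**2 + 30*y - 34; no integer root y with |y| ≤ 4.
  x = 2: f_y(2, y) = -6*y**2 + 26*y - 28; vanishes at y ∈ {2}. (2, 2): f_x = 0, f = 0 — SINGULAR.
  x = 3: f_y(3, y) = -6*y**2 + 22*y - 18; no integer root y with |y| ≤ 4.
  x = 4: f_y(4, y) = -6*y**2 + 18*y - 4; no integer root y with |y| ≤ 4.
Only singular point on the grid: (2, 2).
Classify: substitute x = 2 + u, y = 2 + v and expand: f = -2*u**3 + 2*u**2*v - 2*u*v**2 - 2*v**3 + v**2.
No constant or linear terms (consistent with a singular point). Quadratic part: v**2. Cubic part: -2*u**3 + 2*u**2*v - 2*u*v**2 - 2*v**3.
The quadratic part v**2 is a perfect square, so there is a single (double) tangent line v = 0, i.e. y = 2. Restricting the cubic part to that line (v = 0) leaves -2*u**3 ≠ 0, so f is not divisible by v and the branch is v² ≈ 2*u**3 to lowest order — this is a cusp.
Classification: cusp.


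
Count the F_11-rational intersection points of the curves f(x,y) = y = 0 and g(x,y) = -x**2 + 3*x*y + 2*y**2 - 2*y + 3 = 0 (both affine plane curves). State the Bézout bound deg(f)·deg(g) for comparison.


Common zeros: {(5, 0), (6, 0)}; count = 2; Bézout bound = 2.

deg(f) = 1, deg(g) = 2, so Bézout bound = 2.
Scan x ∈ F_11. For each x, list the y ∈ F_11 with f(x, y) ≡ 0 and those with g(x, y) ≡ 0 (mod 11); the common zeros in that column are the intersection.
  x = 0: f ≡ 0 at y ∈ {0}; g ≡ 0 at y ∈ ∅; common: ∅.
  x = 1: f ≡ 0 at y ∈ {0}; g ≡ 0 at y ∈ ∅; common: ∅.
  x = 2: f ≡ 0 at y ∈ {0}; g ≡ 0 at y ∈ ∅; common: ∅.
  x = 3: f ≡ 0 at y ∈ {0}; g ≡ 0 at y ∈ {3, 10}; common: ∅.
  x = 4: f ≡ 0 at y ∈ {0}; g ≡ 0 at y ∈ ∅; common: ∅.
  x = 5: f ≡ 0 at y ∈ {0}; g ≡ 0 at y ∈ {0, 10}; common: {0}.
  x = 6: f ≡ 0 at y ∈ {0}; g ≡ 0 at y ∈ {0, 3}; common: {0}.
  x = 7: f ≡ 0 at y ∈ {0}; g ≡ 0 at y ∈ {2, 5}; common: ∅.
  x = 8: f ≡ 0 at y ∈ {0}; g ≡ 0 at y ∈ {5, 6}; common: ∅.
  x = 9: f ≡ 0 at y ∈ {0}; g ≡ 0 at y ∈ ∅; common: ∅.
  x = 10: f ≡ 0 at y ∈ {0}; g ≡ 0 at y ∈ {2, 6}; common: ∅.
Collecting: common zeros = {(5, 0), (6, 0)}, so the count is 2.
Comparison with the Bézout bound: 2 ≤ 2 = deg(f)·deg(g), as expected for curves with no common component (the bound is attained).


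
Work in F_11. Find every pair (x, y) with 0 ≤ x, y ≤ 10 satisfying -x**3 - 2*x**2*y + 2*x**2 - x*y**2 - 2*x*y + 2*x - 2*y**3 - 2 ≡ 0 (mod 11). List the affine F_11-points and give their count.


Affine F_11-points: {(0, 10), (4, 7), (7, 7), (8, 5), (8, 8), (9, 6), (10, 7)}; count = 7.

For each of the 121 pairs (x, y) ∈ F_11², evaluate f(x, y) mod 11. Record the zeros.
  x = 0: [0↦9, 1↦7, 2↦4, 3↦10, 4↦2, 5↦1, 6↦6, 7↦5, 8↦8, 9↦3, 10↦0]  zeros at y ∈ {10}
  x = 1: [0↦1, 1↦5, 2↦6, 3↦3, 4↦6, 5↦3, 6↦4, 7↦8, 8↦3, 9↦10, 10↦6]  zeros at y ∈ ∅
  x = 2: [0↦2, 1↦8, 2↦9, 3↦4, 4↦3, 5↦5, 6↦9, 7↦3, 8↦8, 9↦1, 10↦3]  zeros at y ∈ ∅
  x = 3: [0↦6, 1↦10, 2↦7, 3↦7, 4↦9, 5↦1, 6↦4, 7↦6, 8↦6, 9↦3, 10↦7]  zeros at y ∈ ∅
  x = 4: [0↦7, 1↦5, 2↦5, 3↦6, 4↦7, 5↦7, 6↦5, 7↦0, 8↦2, 9↦10, 10↦1]  zeros at y ∈ {7}
  x = 5: [0↦10, 1↦9, 2↦8, 3↦6, 4↦2, 5↦6, 6↦6, 7↦1, 8↦1, 9↦5, 10↦1]  zeros at y ∈ ∅
  x = 6: [0↦9, 1↦5, 2↦10, 3↦1, 4↦10, 5↦3, 6↦1, 7↦3, 8↦8, 9↦4, 10↦1]  zeros at y ∈ ∅
  x = 7: [0↦9, 1↦9, 2↦5, 3↦7, 4↦3, 5↦3, 6↦6, 7↦0, 8↦6, 9↦1, 10↦6]  zeros at y ∈ {7}
  x = 8: [0↦4, 1↦4, 2↦9, 3↦7, 4↦8, 5↦0, 6↦4, 7↦8, 8↦0, 9↦1, 10↦10]  zeros at y ∈ {5, 8}
  x = 9: [0↦10, 1↦6, 2↦5, 3↦6, 4↦8, 5↦10, 6↦0, 7↦10, 8↦6, 9↦9, 10↦7]  zeros at y ∈ {6}
  x = 10: [0↦10, 1↦9, 2↦9, 3↦9, 4↦8, 5↦5, 6↦10, 7↦0, 8↦7, 9↦8, 10↦2]  zeros at y ∈ {7}
Collecting zeros: affine points = {(0, 10), (4, 7), (7, 7), (8, 5), (8, 8), (9, 6), (10, 7)}.
Total count |C(F_11)_aff| = 7.


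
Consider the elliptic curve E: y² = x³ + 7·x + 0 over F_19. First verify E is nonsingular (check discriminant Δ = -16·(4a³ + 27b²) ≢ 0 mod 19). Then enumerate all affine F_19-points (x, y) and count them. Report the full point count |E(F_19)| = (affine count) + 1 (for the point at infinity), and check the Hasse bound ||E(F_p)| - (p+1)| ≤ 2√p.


Affine points = {(0, 0), (4, 4), (4, 15), (6, 7), (6, 12), (8, 6), (8, 13), (10, 5), (10, 14), (12, 8), (12, 11), (14, 7), (14, 12), (16, 3), (16, 16), (17, 4), (17, 15), (18, 7), (18, 12)}; affine count = 19; |E(F_19)| = 20.

Discriminant check: Δ ∝ 4a³ + 27b² = 4·7³ + 27·0² = 4·343 + 27·0 ≡ 4 (mod 19). Nonzero ⇒ E is nonsingular.
For each x ∈ F_19, compute rhs = x³ + 7·x + 0 mod 19, then count y ∈ F_19 with y² ≡ rhs.
  x = 0: rhs = 0, matching y values: 0 (1 points).
  x = 1: rhs = 8, matching y values: none (0 points).
  x = 2: rhs = 3, matching y values: none (0 points).
  x = 3: rhs = 10, matching y values: none (0 points).
  x = 4: rhs = 16, matching y values: 4, 15 (2 points).
  x = 5: rhs = 8, matching y values: none (0 points).
  x = 6: rhs = 11, matching y values: 7, 12 (2 points).
  x = 7: rhs = 12, matching y values: none (0 points).
  x = 8: rhs = 17, matching y values: 6, 13 (2 points).
  x = 9: rhs = 13, matching y values: none (0 points).
  x = 10: rhs = 6, matching y values: 5, 14 (2 points).
  x = 11: rhs = 2, matching y values: none (0 points).
  x = 12: rhs = 7, matching y values: 8, 11 (2 points).
  x = 13: rhs = 8, matching y values: none (0 points).
  x = 14: rhs = 11, matching y values: 7, 12 (2 points).
  x = 15: rhs = 3, matching y values: none (0 points).
  x = 16: rhs = 9, matching y values: 3, 16 (2 points).
  x = 17: rhs = 16, matching y values: 4, 15 (2 points).
  x = 18: rhs = 11, matching y values: 7, 12 (2 points).
Total affine count: 19.
Full point count |E(F_19)| = 19 + 1 = 20.
Hasse bound: |20 − (19+1)| = |0| = 0 ≤ 2√19 ≈ 8.7178 ✓.


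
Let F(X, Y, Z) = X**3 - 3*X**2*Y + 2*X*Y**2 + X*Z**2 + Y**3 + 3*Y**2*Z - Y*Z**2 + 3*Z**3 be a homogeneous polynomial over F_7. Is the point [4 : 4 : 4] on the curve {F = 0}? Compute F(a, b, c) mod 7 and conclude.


F(4,4,4) ≡ 0 (mod 7); P is on the curve.

Evaluate F(4, 4, 4) term-by-term (mod 7).
  X**3 ↦ 1·64·1·1 = 64
  -3*X**2*Y ↦ -3·16·4·1 = -192
  2*X*Y**2 ↦ 2·4·16·1 = 128
  X*Z**2 ↦ 1·4·1·16 = 64
  Y**3 ↦ 1·1·64·1 = 64
  3*Y**2*Z ↦ 3·1·16·4 = 192
  -Y*Z**2 ↦ -1·1·4·16 = -64
  3*Z**3 ↦ 3·1·1·64 = 192
Sum: F(4, 4, 4) = (64) + (-192) + (128) + (64) + (64) + (192) + (-64) + (192) = 448.
Reducing mod 7: 448 ≡ 0 (mod 7).
Since F(a, b, c) ≡ 0 (mod 7), P lies on the curve.


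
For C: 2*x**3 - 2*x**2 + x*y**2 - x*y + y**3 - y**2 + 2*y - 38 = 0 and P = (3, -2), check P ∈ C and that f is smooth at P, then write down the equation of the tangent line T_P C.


Tangent line at P: 48*x + 3*y - 138 = 0.

Step 1: f(3, -2) = 0, so P lies on C.
Step 2: partial derivatives
  f_x(x, y) = 6*x**2 - 4*x + y**2 - y, f_y(x, y) = 2*x*y - x + 3*y**2 - 2*y + 2.
  f_x(P) = 48, f_y(P) = 3 (gradient nonzero, so P is smooth).
Step 3: tangent line at P: 48·(x − 3) + 3·(y − -2) = 0.
Expanding: 48*x + 3*y - 138 = 0.


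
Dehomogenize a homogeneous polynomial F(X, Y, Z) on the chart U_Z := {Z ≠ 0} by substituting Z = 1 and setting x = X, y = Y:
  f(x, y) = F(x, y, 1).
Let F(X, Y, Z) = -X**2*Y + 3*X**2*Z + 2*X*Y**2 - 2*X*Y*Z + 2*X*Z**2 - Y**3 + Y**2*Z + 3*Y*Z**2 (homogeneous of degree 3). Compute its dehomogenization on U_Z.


f(x, y) = -x**2*y + 3*x**2 + 2*x*y**2 - 2*x*y + 2*x - y**3 + y**2 + 3*y

On U_Z we set Z = 1. Each monomial c·X^i·Y^j·Z^k in F becomes c·x^i·y^j·1^k = c·x^i·y^j.
Substituting Z = 1: F(X, Y, 1) = -x**2*y + 3*x**2 + 2*x*y**2 - 2*x*y + 2*x - y**3 + y**2 + 3*y.
Note: deg(f) ≤ deg(F) = 3; strict inequality happens when F is divisible by Z (lost terms).


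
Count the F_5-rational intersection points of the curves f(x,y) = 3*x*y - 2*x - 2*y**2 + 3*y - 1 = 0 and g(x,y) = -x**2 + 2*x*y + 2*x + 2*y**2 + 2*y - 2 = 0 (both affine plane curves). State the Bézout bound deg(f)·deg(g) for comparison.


Common zeros: ∅; count = 0; Bézout bound = 4.

deg(f) = 2, deg(g) = 2, so Bézout bound = 4.
Scan x ∈ F_5. For each x, list the y ∈ F_5 with f(x, y) ≡ 0 and those with g(x, y) ≡ 0 (mod 5); the common zeros in that column are the intersection.
  x = 0: f ≡ 0 at y ∈ {1, 3}; g ≡ 0 at y ∈ {2}; common: ∅.
  x = 1: f ≡ 0 at y ∈ ∅; g ≡ 0 at y ∈ {1, 2}; common: ∅.
  x = 2: f ≡ 0 at y ∈ {0, 2}; g ≡ 0 at y ∈ ∅; common: ∅.
  x = 3: f ≡ 0 at y ∈ ∅; g ≡ 0 at y ∈ {0, 1}; common: ∅.
  x = 4: f ≡ 0 at y ∈ ∅; g ≡ 0 at y ∈ {0}; common: ∅.
Collecting: common zeros = ∅, so the count is 0.
Comparison with the Bézout bound: 0 ≤ 4 = deg(f)·deg(g), as expected for curves with no common component (the affine F_5-count falls short of the bound because intersections may lie at infinity, over extension fields, or carry multiplicity).


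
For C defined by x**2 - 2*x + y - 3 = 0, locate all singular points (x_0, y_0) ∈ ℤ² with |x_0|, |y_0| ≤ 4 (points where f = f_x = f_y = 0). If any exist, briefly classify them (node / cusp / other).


No singular points in the scanned grid; C is smooth there.

Compute partial derivatives:
  f_x = 2*x - 2.
  f_y = 1.
f_y = 1 is a nonzero constant, so f_y never vanishes: no point (x, y) can satisfy f = f_x = f_y = 0. In particular no (x, y) ∈ {−4, ..., 4}² is singular; the curve is smooth.


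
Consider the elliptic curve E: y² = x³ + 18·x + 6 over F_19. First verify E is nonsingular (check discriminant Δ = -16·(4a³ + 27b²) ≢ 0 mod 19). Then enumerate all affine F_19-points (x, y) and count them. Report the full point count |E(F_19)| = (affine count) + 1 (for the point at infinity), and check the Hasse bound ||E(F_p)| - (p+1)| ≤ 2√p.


Affine points = {(0, 5), (0, 14), (1, 5), (1, 14), (3, 7), (3, 12), (4, 3), (4, 16), (6, 8), (6, 11), (7, 0), (8, 4), (8, 15), (9, 2), (9, 17), (13, 9), (13, 10), (14, 0), (16, 1), (16, 18), (17, 0), (18, 5), (18, 14)}; affine count = 23; |E(F_19)| = 24.

Discriminant check: Δ ∝ 4a³ + 27b² = 4·18³ + 27·6² = 4·5832 + 27·36 ≡ 18 (mod 19). Nonzero ⇒ E is nonsingular.
For each x ∈ F_19, compute rhs = x³ + 18·x + 6 mod 19, then count y ∈ F_19 with y² ≡ rhs.
  x = 0: rhs = 6, matching y values: 5, 14 (2 points).
  x = 1: rhs = 6, matching y values: 5, 14 (2 points).
  x = 2: rhs = 12, matching y values: none (0 points).
  x = 3: rhs = 11, matching y values: 7, 12 (2 points).
  x = 4: rhs = 9, matching y values: 3, 16 (2 points).
  x = 5: rhs = 12, matching y values: none (0 points).
  x = 6: rhs = 7, matching y values: 8, 11 (2 points).
  x = 7: rhs = 0, matching y values: 0 (1 points).
  x = 8: rhs = 16, matching y values: 4, 15 (2 points).
  x = 9: rhs = 4, matching y values: 2, 17 (2 points).
  x = 10: rhs = 8, matching y values: none (0 points).
  x = 11: rhs = 15, matching y values: none (0 points).
  x = 12: rhs = 12, matching y values: none (0 points).
  x = 13: rhs = 5, matching y values: 9, 10 (2 points).
  x = 14: rhs = 0, matching y values: 0 (1 points).
  x = 15: rhs = 3, matching y values: none (0 points).
  x = 16: rhs = 1, matching y values: 1, 18 (2 points).
  x = 17: rhs = 0, matching y values: 0 (1 points).
  x = 18: rhs = 6, matching y values: 5, 14 (2 points).
Total affine count: 23.
Full point count |E(F_19)| = 23 + 1 = 24.
Hasse bound: |24 − (19+1)| = |4| = 4 ≤ 2√19 ≈ 8.7178 ✓.


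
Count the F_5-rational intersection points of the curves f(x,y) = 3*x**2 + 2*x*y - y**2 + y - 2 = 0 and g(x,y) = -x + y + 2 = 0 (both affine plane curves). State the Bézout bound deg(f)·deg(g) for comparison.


Common zeros: {(2, 0), (4, 2)}; count = 2; Bézout bound = 2.

deg(f) = 2, deg(g) = 1, so Bézout bound = 2.
Scan x ∈ F_5. For each x, list the y ∈ F_5 with f(x, y) ≡ 0 and those with g(x, y) ≡ 0 (mod 5); the common zeros in that column are the intersection.
  x = 0: f ≡ 0 at y ∈ ∅; g ≡ 0 at y ∈ {3}; common: ∅.
  x = 1: f ≡ 0 at y ∈ ∅; g ≡ 0 at y ∈ {4}; common: ∅.
  x = 2: f ≡ 0 at y ∈ {0}; g ≡ 0 at y ∈ {0}; common: {0}.
  x = 3: f ≡ 0 at y ∈ {0, 2}; g ≡ 0 at y ∈ {1}; common: ∅.
  x = 4: f ≡ 0 at y ∈ {2}; g ≡ 0 at y ∈ {2}; common: {2}.
Collecting: common zeros = {(2, 0), (4, 2)}, so the count is 2.
Comparison with the Bézout bound: 2 ≤ 2 = deg(f)·deg(g), as expected for curves with no common component (the bound is attained).


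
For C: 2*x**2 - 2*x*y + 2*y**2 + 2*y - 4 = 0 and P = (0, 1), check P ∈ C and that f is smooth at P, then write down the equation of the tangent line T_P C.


Tangent line at P: -2*x + 6*y - 6 = 0.

Step 1: f(0, 1) = 0, so P lies on C.
Step 2: partial derivatives
  f_x(x, y) = 4*x - 2*y, f_y(x, y) = -2*x + 4*y + 2.
  f_x(P) = -2, f_y(P) = 6 (gradient nonzero, so P is smooth).
Step 3: tangent line at P: -2·(x − 0) + 6·(y − 1) = 0.
Expanding: -2*x + 6*y - 6 = 0.


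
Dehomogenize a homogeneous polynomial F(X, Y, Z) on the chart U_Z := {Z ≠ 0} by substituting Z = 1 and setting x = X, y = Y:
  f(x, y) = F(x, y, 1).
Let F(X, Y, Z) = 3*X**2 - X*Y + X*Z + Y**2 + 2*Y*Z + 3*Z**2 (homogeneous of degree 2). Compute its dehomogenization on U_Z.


f(x, y) = 3*x**2 - x*y + x + y**2 + 2*y + 3

On U_Z we set Z = 1. Each monomial c·X^i·Y^j·Z^k in F becomes c·x^i·y^j·1^k = c·x^i·y^j.
Substituting Z = 1: F(X, Y, 1) = 3*x**2 - x*y + x + y**2 + 2*y + 3.
Note: deg(f) ≤ deg(F) = 2; strict inequality happens when F is divisible by Z (lost terms).


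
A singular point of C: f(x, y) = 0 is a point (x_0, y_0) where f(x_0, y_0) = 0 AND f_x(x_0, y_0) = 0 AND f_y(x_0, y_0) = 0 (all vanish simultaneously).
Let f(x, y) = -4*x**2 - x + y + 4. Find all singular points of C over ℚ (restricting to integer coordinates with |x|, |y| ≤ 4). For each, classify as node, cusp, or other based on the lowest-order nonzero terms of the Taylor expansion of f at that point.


No singular points in the scanned grid; C is smooth there.

Compute partial derivatives:
  f_x = -8*x - 1.
  f_y = 1.
f_y = 1 is a nonzero constant, so f_y never vanishes: no point (x, y) can satisfy f = f_x = f_y = 0. In particular no (x, y) ∈ {−4, ..., 4}² is singular; the curve is smooth.


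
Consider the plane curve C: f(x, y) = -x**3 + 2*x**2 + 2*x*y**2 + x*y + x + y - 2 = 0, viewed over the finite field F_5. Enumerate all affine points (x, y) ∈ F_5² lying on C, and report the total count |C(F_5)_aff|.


Affine F_5-points: {(0, 2), (1, 0), (1, 4), (2, 0), (2, 3), (4, 0)}; count = 6.

For each of the 25 pairs (x, y) ∈ F_5², evaluate f(x, y) mod 5. Record the zeros.
  x = 0: [0↦3, 1↦4, 2↦0, 3↦1, 4↦2]  zeros at y ∈ {2}
  x = 1: [0↦0, 1↦4, 2↦2, 3↦4, 4↦0]  zeros at y ∈ {0, 4}
  x = 2: [0↦0, 1↦2, 2↦2, 3↦0, 4↦1]  zeros at y ∈ {0, 3}
  x = 3: [0↦2, 1↦2, 2↦4, 3↦3, 4↦4]  zeros at y ∈ ∅
  x = 4: [0↦0, 1↦3, 2↦2, 3↦2, 4↦3]  zeros at y ∈ {0}
Collecting zeros: affine points = {(0, 2), (1, 0), (1, 4), (2, 0), (2, 3), (4, 0)}.
Total count |C(F_5)_aff| = 6.


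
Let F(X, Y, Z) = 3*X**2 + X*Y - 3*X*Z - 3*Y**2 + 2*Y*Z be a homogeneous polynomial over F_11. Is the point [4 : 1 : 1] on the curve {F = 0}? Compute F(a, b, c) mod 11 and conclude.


F(4,1,1) ≡ 6 (mod 11); P is NOT on the curve.

Evaluate F(4, 1, 1) term-by-term (mod 11).
  3*X**2 ↦ 3·16·1·1 = 48
  X*Y ↦ 1·4·1·1 = 4
  -3*X*Z ↦ -3·4·1·1 = -12
  -3*Y**2 ↦ -3·1·1·1 = -3
  2*Y*Z ↦ 2·1·1·1 = 2
Sum: F(4, 1, 1) = (48) + (4) + (-12) + (-3) + (2) = 39.
Reducing mod 11: 39 ≡ 6 (mod 11).
Since F(a, b, c) ≡ 6 ≠ 0 (mod 11), P does NOT lie on the curve.


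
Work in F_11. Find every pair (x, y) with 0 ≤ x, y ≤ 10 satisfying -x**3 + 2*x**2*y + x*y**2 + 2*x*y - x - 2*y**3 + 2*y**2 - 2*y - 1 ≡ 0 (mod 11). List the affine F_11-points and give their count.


Affine F_11-points: {(0, 8), (1, 1), (1, 7), (1, 10), (2, 0), (4, 10), (8, 8), (9, 5), (10, 6)}; count = 9.

For each of the 121 pairs (x, y) ∈ F_11², evaluate f(x, y) mod 11. Record the zeros.
  x = 0: [0↦10, 1↦8, 2↦9, 3↦1, 4↦5, 5↦9, 6↦1, 7↦2, 8↦0, 9↦5, 10↦5]  zeros at y ∈ {8}
  x = 1: [0↦8, 1↦0, 2↦8, 3↦9, 4↦2, 5↦8, 6↦4, 7↦0, 8↦6, 9↦10, 10↦0]  zeros at y ∈ {1, 7, 10}
  x = 2: [0↦0, 1↦1, 2↦9, 3↦1, 4↦9, 5↦10, 6↦3, 7↦9, 8↦5, 9↦1, 10↦7]  zeros at y ∈ {0}
  x = 3: [0↦2, 1↦5, 2↦6, 3↦4, 4↦9, 5↦9, 6↦3, 7↦1, 8↦2, 9↦5, 10↦9]  zeros at y ∈ ∅
  x = 4: [0↦8, 1↦6, 2↦4, 3↦1, 4↦7, 5↦10, 6↦9, 7↦3, 8↦2, 9↦5, 10↦0]  zeros at y ∈ {10}
  x = 5: [0↦1, 1↦9, 2↦8, 3↦8, 4↦8, 5↦7, 6↦4, 7↦9, 8↦10, 9↦6, 10↦7]  zeros at y ∈ ∅
  x = 6: [0↦8, 1↦8, 2↦1, 3↦8, 4↦6, 5↦5, 6↦4, 7↦2, 8↦9, 9↦2, 10↦2]  zeros at y ∈ ∅
  x = 7: [0↦1, 1↦8, 2↦10, 3↦6, 4↦6, 5↦9, 6↦3, 7↦9, 8↦4, 9↦9, 10↦1]  zeros at y ∈ ∅
  x = 8: [0↦7, 1↦3, 2↦7, 3↦7, 4↦2, 5↦2, 6↦6, 7↦2, 8↦0, 9↦10, 10↦9]  zeros at y ∈ {8}
  x = 9: [0↦9, 1↦9, 2↦8, 3↦5, 4↦10, 5↦0, 6↦7, 7↦8, 8↦2, 9↦10, 10↦9]  zeros at y ∈ {5}
  x = 10: [0↦1, 1↦9, 2↦7, 3↦5, 4↦2, 5↦8, 6↦0, 7↦10, 8↦4, 9↦3, 10↦6]  zeros at y ∈ {6}
Collecting zeros: affine points = {(0, 8), (1, 1), (1, 7), (1, 10), (2, 0), (4, 10), (8, 8), (9, 5), (10, 6)}.
Total count |C(F_11)_aff| = 9.


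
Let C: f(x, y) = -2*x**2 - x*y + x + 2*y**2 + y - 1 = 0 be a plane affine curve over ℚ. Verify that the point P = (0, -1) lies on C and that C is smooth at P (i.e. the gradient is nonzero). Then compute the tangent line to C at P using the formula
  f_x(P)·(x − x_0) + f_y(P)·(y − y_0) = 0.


Tangent line at P: 2*x - 3*y - 3 = 0.

Step 1: f(0, -1) = 0, so P lies on C.
Step 2: partial derivatives
  f_x(x, y) = -4*x - y + 1, f_y(x, y) = -x + 4*y + 1.
  f_x(P) = 2, f_y(P) = -3 (gradient nonzero, so P is smooth).
Step 3: tangent line at P: 2·(x − 0) + -3·(y − -1) = 0.
Expanding: 2*x - 3*y - 3 = 0.


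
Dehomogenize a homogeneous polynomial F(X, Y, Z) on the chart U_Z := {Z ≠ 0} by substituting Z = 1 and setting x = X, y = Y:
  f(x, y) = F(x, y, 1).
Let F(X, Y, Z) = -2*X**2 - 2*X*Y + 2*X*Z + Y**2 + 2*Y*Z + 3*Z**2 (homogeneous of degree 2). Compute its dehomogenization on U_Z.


f(x, y) = -2*x**2 - 2*x*y + 2*x + y**2 + 2*y + 3

On U_Z we set Z = 1. Each monomial c·X^i·Y^j·Z^k in F becomes c·x^i·y^j·1^k = c·x^i·y^j.
Substituting Z = 1: F(X, Y, 1) = -2*x**2 - 2*x*y + 2*x + y**2 + 2*y + 3.
Note: deg(f) ≤ deg(F) = 2; strict inequality happens when F is divisible by Z (lost terms).


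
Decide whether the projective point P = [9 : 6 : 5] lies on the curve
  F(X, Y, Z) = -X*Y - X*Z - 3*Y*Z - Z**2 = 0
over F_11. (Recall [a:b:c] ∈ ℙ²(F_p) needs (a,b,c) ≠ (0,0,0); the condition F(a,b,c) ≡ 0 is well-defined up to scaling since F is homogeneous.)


F(9,6,5) ≡ 6 (mod 11); P is NOT on the curve.

Evaluate F(9, 6, 5) term-by-term (mod 11).
  -X*Y ↦ -1·9·6·1 = -54
  -X*Z ↦ -1·9·1·5 = -45
  -3*Y*Z ↦ -3·1·6·5 = -90
  -Z**2 ↦ -1·1·1·25 = -25
Sum: F(9, 6, 5) = (-54) + (-45) + (-90) + (-25) = -214.
Reducing mod 11: -214 ≡ 6 (mod 11).
Since F(a, b, c) ≡ 6 ≠ 0 (mod 11), P does NOT lie on the curve.


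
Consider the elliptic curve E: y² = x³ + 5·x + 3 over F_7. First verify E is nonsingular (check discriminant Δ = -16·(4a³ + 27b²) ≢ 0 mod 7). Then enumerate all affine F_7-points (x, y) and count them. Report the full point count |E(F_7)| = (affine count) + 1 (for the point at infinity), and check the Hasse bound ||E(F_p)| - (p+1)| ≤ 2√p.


Affine points = {(1, 3), (1, 4), (2, 0), (6, 2), (6, 5)}; affine count = 5; |E(F_7)| = 6.

Discriminant check: Δ ∝ 4a³ + 27b² = 4·5³ + 27·3² = 4·125 + 27·9 ≡ 1 (mod 7). Nonzero ⇒ E is nonsingular.
For each x ∈ F_7, compute rhs = x³ + 5·x + 3 mod 7, then count y ∈ F_7 with y² ≡ rhs.
  x = 0: rhs = 3, matching y values: none (0 points).
  x = 1: rhs = 2, matching y values: 3, 4 (2 points).
  x = 2: rhs = 0, matching y values: 0 (1 points).
  x = 3: rhs = 3, matching y values: none (0 points).
  x = 4: rhs = 3, matching y values: none (0 points).
  x = 5: rhs = 6, matching y values: none (0 points).
  x = 6: rhs = 4, matching y values: 2, 5 (2 points).
Total affine count: 5.
Full point count |E(F_7)| = 5 + 1 = 6.
Hasse bound: |6 − (7+1)| = |-2| = 2 ≤ 2√7 ≈ 5.2915 ✓.


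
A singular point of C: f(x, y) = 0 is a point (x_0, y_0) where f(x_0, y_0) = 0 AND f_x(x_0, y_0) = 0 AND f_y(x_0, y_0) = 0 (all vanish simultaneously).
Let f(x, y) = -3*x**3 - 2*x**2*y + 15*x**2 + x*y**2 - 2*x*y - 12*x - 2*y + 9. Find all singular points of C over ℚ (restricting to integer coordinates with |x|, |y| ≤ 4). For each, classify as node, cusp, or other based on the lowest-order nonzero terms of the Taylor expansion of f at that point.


Singular points: {(1, 3)}; classification: cusp.

Compute partial derivatives:
  f_x = -9*x**2 - 4*x*y + 30*x + y**2 - 2*y - 12.
  f_y = -2*x**2 + 2*x*y - 2*x - 2.
Scan x_0 ∈ {−4, ..., 4}. For each x_0, f_y(x_0, y) is a polynomial in y; find its integer roots y ∈ {−4, ..., 4}, then test f_x and f at those candidates.
  x = -4: f_y(-4, y) = -8*y - 26; no integer root y with |y| ≤ 4.
  x = -3: f_y(-3, y) = -6*y - 14; no integer root y with |y| ≤ 4.
  x = -2: f_y(-2, y) = -4*y - 6; no integer root y with |y| ≤ 4.
  x = -1: f_y(-1, y) = -2*y - 2; vanishes at y ∈ {-1}. (-1, -1): f_x = -52 ≠ 0.
  x = 0: f_y(0, y) = -2; no integer root y with |y| ≤ 4.
  x = 1: f_y(1, y) = 2*y - 6; vanishes at y ∈ {3}. (1, 3): f_x = 0, f = 0 — SINGULAR.
  x = 2: f_y(2, y) = 4*y - 14; no integer root y with |y| ≤ 4.
  x = 3: f_y(3, y) = 6*y - 26; no integer root y with |y| ≤ 4.
  x = 4: f_y(4, y) = 8*y - 42; no integer root y with |y| ≤ 4.
Only singular point on the grid: (1, 3).
Classify: substitute x = 1 + u, y = 3 + v and expand: f = -3*u**3 - 2*u**2*v + u*v**2 + v**2.
No constant or linear terms (consistent with a singular point). Quadratic part: v**2. Cubic part: -3*u**3 - 2*u**2*v + u*v**2.
The quadratic part v**2 is a perfect square, so there is a single (double) tangent line v = 0, i.e. y = 3. Restricting the cubic part to that line (v = 0) leaves -3*u**3 ≠ 0, so f is not divisible by v and the branch is v² ≈ 3*u**3 to lowest order — this is a cusp.
Classification: cusp.


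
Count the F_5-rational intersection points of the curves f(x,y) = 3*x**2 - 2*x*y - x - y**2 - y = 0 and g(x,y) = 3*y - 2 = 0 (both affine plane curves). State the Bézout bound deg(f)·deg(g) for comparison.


Common zeros: {(0, 4), (3, 4)}; count = 2; Bézout bound = 2.

deg(f) = 2, deg(g) = 1, so Bézout bound = 2.
Scan x ∈ F_5. For each x, list the y ∈ F_5 with f(x, y) ≡ 0 and those with g(x, y) ≡ 0 (mod 5); the common zeros in that column are the intersection.
  x = 0: f ≡ 0 at y ∈ {0, 4}; g ≡ 0 at y ∈ {4}; common: {4}.
  x = 1: f ≡ 0 at y ∈ ∅; g ≡ 0 at y ∈ {4}; common: ∅.
  x = 2: f ≡ 0 at y ∈ {0}; g ≡ 0 at y ∈ {4}; common: ∅.
  x = 3: f ≡ 0 at y ∈ {4}; g ≡ 0 at y ∈ {4}; common: {4}.
  x = 4: f ≡ 0 at y ∈ ∅; g ≡ 0 at y ∈ {4}; common: ∅.
Collecting: common zeros = {(0, 4), (3, 4)}, so the count is 2.
Comparison with the Bézout bound: 2 ≤ 2 = deg(f)·deg(g), as expected for curves with no common component (the bound is attained).


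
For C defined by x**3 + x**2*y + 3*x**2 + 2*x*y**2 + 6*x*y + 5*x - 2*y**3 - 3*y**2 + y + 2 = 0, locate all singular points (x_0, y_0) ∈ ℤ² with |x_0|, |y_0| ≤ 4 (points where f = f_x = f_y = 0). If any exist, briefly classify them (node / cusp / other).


Singular points: {(-1, -1)}; classification: node.

Compute partial derivatives:
  f_x = 3*x**2 + 2*x*y + 6*x + 2*y**2 + 6*y + 5.
  f_y = x**2 + 4*x*y + 6*x - 6*y**2 - 6*y + 1.
Scan x_0 ∈ {−4, ..., 4}. For each x_0, f_y(x_0, y) is a polynomial in y; find its integer roots y ∈ {−4, ..., 4}, then test f_x and f at those candidates.
  x = -4: f_y(-4, y) = -6*y**2 - 22*y - 7; no integer root y with |y| ≤ 4.
  x = -3: f_y(-3, y) = -6*y**2 - 18*y - 8; no integer root y with |y| ≤ 4.
  x = -2: f_y(-2, y) = -6*y**2 - 14*y - 7; no integer root y with |y| ≤ 4.
  x = -1: f_y(-1, y) = -6*y**2 - 10*y - 4; vanishes at y ∈ {-1}. (-1, -1): f_x = 0, f = 0 — SINGULAR.
  x = 0: f_y(0, y) = -6*y**2 - 6*y + 1; no integer root y with |y| ≤ 4.
  x = 1: f_y(1, y) = -6*y**2 - 2*y + 8; vanishes at y ∈ {1}. (1, 1): f_x = 24 ≠ 0.
  x = 2: f_y(2, y) = -6*y**2 + 2*y + 17; no integer root y with |y| ≤ 4.
  x = 3: f_y(3, y) = -6*y**2 + 6*y + 28; no integer root y with |y| ≤ 4.
  x = 4: f_y(4, y) = -6*y**2 + 10*y + 41; no integer root y with |y| ≤ 4.
Only singular point on the grid: (-1, -1).
Classify: substitute x = -1 + u, y = -1 + v and expand: f = u**3 + u**2*v - u**2 + 2*u*v**2 - 2*v**3 + v**2.
No constant or linear terms (consistent with a singular point). Quadratic part: -u**2 + v**2. Cubic part: u**3 + u**2*v + 2*u*v**2 - 2*v**3.
The quadratic part v**2 - u**2 = (v − u)(v + u) splits into two distinct linear factors, so there are two distinct tangent lines y − -1 = ±(x − -1) — this is a node (ordinary double point).
Classification: node.


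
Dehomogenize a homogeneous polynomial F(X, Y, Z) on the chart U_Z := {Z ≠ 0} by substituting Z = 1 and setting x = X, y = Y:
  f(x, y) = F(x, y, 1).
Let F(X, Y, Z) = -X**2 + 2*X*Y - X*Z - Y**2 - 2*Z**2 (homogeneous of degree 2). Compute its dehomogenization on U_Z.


f(x, y) = -x**2 + 2*x*y - x - y**2 - 2

On U_Z we set Z = 1. Each monomial c·X^i·Y^j·Z^k in F becomes c·x^i·y^j·1^k = c·x^i·y^j.
Substituting Z = 1: F(X, Y, 1) = -x**2 + 2*x*y - x - y**2 - 2.
Note: deg(f) ≤ deg(F) = 2; strict inequality happens when F is divisible by Z (lost terms).


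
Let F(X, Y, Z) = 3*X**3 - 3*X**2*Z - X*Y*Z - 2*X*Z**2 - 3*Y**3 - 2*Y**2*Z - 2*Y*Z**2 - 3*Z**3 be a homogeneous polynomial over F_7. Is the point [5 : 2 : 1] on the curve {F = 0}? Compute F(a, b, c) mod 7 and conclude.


F(5,2,1) ≡ 3 (mod 7); P is NOT on the curve.

Evaluate F(5, 2, 1) term-by-term (mod 7).
  3*X**3 ↦ 3·125·1·1 = 375
  -3*X**2*Z ↦ -3·25·1·1 = -75
  -X*Y*Z ↦ -1·5·2·1 = -10
  -2*X*Z**2 ↦ -2·5·1·1 = -10
  -3*Y**3 ↦ -3·1·8·1 = -24
  -2*Y**2*Z ↦ -2·1·4·1 = -8
  -2*Y*Z**2 ↦ -2·1·2·1 = -4
  -3*Z**3 ↦ -3·1·1·1 = -3
Sum: F(5, 2, 1) = (375) + (-75) + (-10) + (-10) + (-24) + (-8) + (-4) + (-3) = 241.
Reducing mod 7: 241 ≡ 3 (mod 7).
Since F(a, b, c) ≡ 3 ≠ 0 (mod 7), P does NOT lie on the curve.


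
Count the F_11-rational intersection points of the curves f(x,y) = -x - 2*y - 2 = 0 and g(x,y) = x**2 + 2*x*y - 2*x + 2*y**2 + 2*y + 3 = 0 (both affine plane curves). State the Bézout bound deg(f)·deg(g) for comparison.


Common zeros: {(8, 6), (9, 0)}; count = 2; Bézout bound = 2.

deg(f) = 1, deg(g) = 2, so Bézout bound = 2.
Scan x ∈ F_11. For each x, list the y ∈ F_11 with f(x, y) ≡ 0 and those with g(x, y) ≡ 0 (mod 11); the common zeros in that column are the intersection.
  x = 0: f ≡ 0 at y ∈ {10}; g ≡ 0 at y ∈ ∅; common: ∅.
  x = 1: f ≡ 0 at y ∈ {4}; g ≡ 0 at y ∈ {10}; common: ∅.
  x = 2: f ≡ 0 at y ∈ {9}; g ≡ 0 at y ∈ {1, 7}; common: ∅.
  x = 3: f ≡ 0 at y ∈ {3}; g ≡ 0 at y ∈ {8, 10}; common: ∅.
  x = 4: f ≡ 0 at y ∈ {8}; g ≡ 0 at y ∈ {0, 6}; common: ∅.
  x = 5: f ≡ 0 at y ∈ {2}; g ≡ 0 at y ∈ {8}; common: ∅.
  x = 6: f ≡ 0 at y ∈ {7}; g ≡ 0 at y ∈ ∅; common: ∅.
  x = 7: f ≡ 0 at y ∈ {1}; g ≡ 0 at y ∈ ∅; common: ∅.
  x = 8: f ≡ 0 at y ∈ {6}; g ≡ 0 at y ∈ {6, 7}; common: {6}.
  x = 9: f ≡ 0 at y ∈ {0}; g ≡ 0 at y ∈ {0, 1}; common: {0}.
  x = 10: f ≡ 0 at y ∈ {5}; g ≡ 0 at y ∈ ∅; common: ∅.
Collecting: common zeros = {(8, 6), (9, 0)}, so the count is 2.
Comparison with the Bézout bound: 2 ≤ 2 = deg(f)·deg(g), as expected for curves with no common component (the bound is attained).


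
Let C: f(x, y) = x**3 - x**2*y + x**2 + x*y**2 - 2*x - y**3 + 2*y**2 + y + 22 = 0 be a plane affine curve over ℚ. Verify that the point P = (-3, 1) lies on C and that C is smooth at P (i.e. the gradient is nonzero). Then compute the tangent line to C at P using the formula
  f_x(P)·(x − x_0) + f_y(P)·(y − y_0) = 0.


Tangent line at P: 26*x - 13*y + 91 = 0.

Step 1: f(-3, 1) = 0, so P lies on C.
Step 2: partial derivatives
  f_x(x, y) = 3*x**2 - 2*x*y + 2*x + y**2 - 2, f_y(x, y) = -x**2 + 2*x*y - 3*y**2 + 4*y + 1.
  f_x(P) = 26, f_y(P) = -13 (gradient nonzero, so P is smooth).
Step 3: tangent line at P: 26·(x − -3) + -13·(y − 1) = 0.
Expanding: 26*x - 13*y + 91 = 0.


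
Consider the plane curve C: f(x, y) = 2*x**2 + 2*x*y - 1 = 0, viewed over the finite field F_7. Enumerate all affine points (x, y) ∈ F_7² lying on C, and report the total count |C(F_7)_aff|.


Affine F_7-points: {(1, 3), (2, 0), (3, 3), (4, 4), (5, 0), (6, 4)}; count = 6.

For each of the 49 pairs (x, y) ∈ F_7², evaluate f(x, y) mod 7. Record the zeros.
  x = 0: [0↦6, 1↦6, 2↦6, 3↦6, 4↦6, 5↦6, 6↦6]  zeros at y ∈ ∅
  x = 1: [0↦1, 1↦3, 2↦5, 3↦0, 4↦2, 5↦4, 6↦6]  zeros at y ∈ {3}
  x = 2: [0↦0, 1↦4, 2↦1, 3↦5, 4↦2, 5↦6, 6↦3]  zeros at y ∈ {0}
  x = 3: [0↦3, 1↦2, 2↦1, 3↦0, 4↦6, 5↦5, 6↦4]  zeros at y ∈ {3}
  x = 4: [0↦3, 1↦4, 2↦5, 3↦6, 4↦0, 5↦1, 6↦2]  zeros at y ∈ {4}
  x = 5: [0↦0, 1↦3, 2↦6, 3↦2, 4↦5, 5↦1, 6↦4]  zeros at y ∈ {0}
  x = 6: [0↦1, 1↦6, 2↦4, 3↦2, 4↦0, 5↦5, 6↦3]  zeros at y ∈ {4}
Collecting zeros: affine points = {(1, 3), (2, 0), (3, 3), (4, 4), (5, 0), (6, 4)}.
Total count |C(F_7)_aff| = 6.


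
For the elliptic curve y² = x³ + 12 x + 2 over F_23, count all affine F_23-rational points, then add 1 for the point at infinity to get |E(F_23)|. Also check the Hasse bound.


Affine points = {(0, 5), (0, 18), (5, 7), (5, 16), (8, 9), (8, 14), (10, 8), (10, 15), (11, 4), (11, 19), (13, 3), (13, 20), (14, 4), (14, 19), (16, 9), (16, 14), (17, 6), (17, 17), (18, 1), (18, 22), (20, 10), (20, 13), (21, 4), (21, 19), (22, 9), (22, 14)}; affine count = 26; |E(F_23)| = 27.

Discriminant check: Δ ∝ 4a³ + 27b² = 4·12³ + 27·2² = 4·1728 + 27·4 ≡ 5 (mod 23). Nonzero ⇒ E is nonsingular.
For each x ∈ F_23, compute rhs = x³ + 12·x + 2 mod 23, then count y ∈ F_23 with y² ≡ rhs.
  x = 0: rhs = 2, matching y values: 5, 18 (2 points).
  x = 1: rhs = 15, matching y values: none (0 points).
  x = 2: rhs = 11, matching y values: none (0 points).
  x = 3: rhs = 19, matching y values: none (0 points).
  x = 4: rhs = 22, matching y values: none (0 points).
  x = 5: rhs = 3, matching y values: 7, 16 (2 points).
  x = 6: rhs = 14, matching y values: none (0 points).
  x = 7: rhs = 15, matching y values: none (0 points).
  x = 8: rhs = 12, matching y values: 9, 14 (2 points).
  x = 9: rhs = 11, matching y values: none (0 points).
  x = 10: rhs = 18, matching y values: 8, 15 (2 points).
  x = 11: rhs = 16, matching y values: 4, 19 (2 points).
  x = 12: rhs = 11, matching y values: none (0 points).
  x = 13: rhs = 9, matching y values: 3, 20 (2 points).
  x = 14: rhs = 16, matching y values: 4, 19 (2 points).
  x = 15: rhs = 15, matching y values: none (0 points).
  x = 16: rhs = 12, matching y values: 9, 14 (2 points).
  x = 17: rhs = 13, matching y values: 6, 17 (2 points).
  x = 18: rhs = 1, matching y values: 1, 22 (2 points).
  x = 19: rhs = 5, matching y values: none (0 points).
  x = 20: rhs = 8, matching y values: 10, 13 (2 points).
  x = 21: rhs = 16, matching y values: 4, 19 (2 points).
  x = 22: rhs = 12, matching y values: 9, 14 (2 points).
Total affine count: 26.
Full point count |E(F_23)| = 26 + 1 = 27.
Hasse bound: |27 − (23+1)| = |3| = 3 ≤ 2√23 ≈ 9.5917 ✓.
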